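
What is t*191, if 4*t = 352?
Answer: 16808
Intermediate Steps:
t = 88 (t = (1/4)*352 = 88)
t*191 = 88*191 = 16808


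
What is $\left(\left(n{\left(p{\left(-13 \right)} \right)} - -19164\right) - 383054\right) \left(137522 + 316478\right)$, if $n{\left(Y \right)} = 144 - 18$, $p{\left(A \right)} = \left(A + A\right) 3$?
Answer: $-165148856000$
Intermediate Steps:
$p{\left(A \right)} = 6 A$ ($p{\left(A \right)} = 2 A 3 = 6 A$)
$n{\left(Y \right)} = 126$
$\left(\left(n{\left(p{\left(-13 \right)} \right)} - -19164\right) - 383054\right) \left(137522 + 316478\right) = \left(\left(126 - -19164\right) - 383054\right) \left(137522 + 316478\right) = \left(\left(126 + 19164\right) - 383054\right) 454000 = \left(19290 - 383054\right) 454000 = \left(-363764\right) 454000 = -165148856000$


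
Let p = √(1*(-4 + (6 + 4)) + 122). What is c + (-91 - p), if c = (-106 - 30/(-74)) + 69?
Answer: -4721/37 - 8*√2 ≈ -138.91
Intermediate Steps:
p = 8*√2 (p = √(1*(-4 + 10) + 122) = √(1*6 + 122) = √(6 + 122) = √128 = 8*√2 ≈ 11.314)
c = -1354/37 (c = (-106 - 30*(-1/74)) + 69 = (-106 + 15/37) + 69 = -3907/37 + 69 = -1354/37 ≈ -36.595)
c + (-91 - p) = -1354/37 + (-91 - 8*√2) = -4721/37 - 8*√2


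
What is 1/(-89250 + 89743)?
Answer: 1/493 ≈ 0.0020284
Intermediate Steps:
1/(-89250 + 89743) = 1/493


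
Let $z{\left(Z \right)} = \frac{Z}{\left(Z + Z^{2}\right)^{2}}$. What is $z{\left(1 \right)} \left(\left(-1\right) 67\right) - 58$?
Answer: $- \frac{299}{4} \approx -74.75$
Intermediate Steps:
$z{\left(Z \right)} = \frac{Z}{\left(Z + Z^{2}\right)^{2}}$
$z{\left(1 \right)} \left(\left(-1\right) 67\right) - 58 = \frac{1}{1 \left(1 + 1\right)^{2}} \left(\left(-1\right) 67\right) - 58 = 1 \cdot \frac{1}{4} \left(-67\right) - 58 = \frac{1}{4} \left(-67\right) - 58 = - \frac{67}{4} - 58 = - \frac{299}{4}$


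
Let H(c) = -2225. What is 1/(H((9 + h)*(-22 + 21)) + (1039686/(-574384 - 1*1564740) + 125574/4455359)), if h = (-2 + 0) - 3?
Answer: -4765282682758/10604935747146599 ≈ -0.00044935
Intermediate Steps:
h = -5 (h = -2 - 3 = -5)
1/(H((9 + h)*(-22 + 21)) + (1039686/(-574384 - 1*1564740) + 125574/4455359)) = 1/(-2225 + (1039686/(-574384 - 1*1564740) + 125574/4455359)) = 1/(-2225 + (1039686/(-574384 - 1564740) + 125574*(1/4455359))) = 1/(-2225 + (1039686/(-2139124) + 125574/4455359)) = 1/(-2225 + (1039686*(-1/2139124) + 125574/4455359)) = 1/(-2225 + (-519843/1069562 + 125574/4455359)) = 1/(-2225 - 2181778010049/4765282682758) = 1/(-10604935747146599/4765282682758) = -4765282682758/10604935747146599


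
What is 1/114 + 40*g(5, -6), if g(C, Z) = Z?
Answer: -27359/114 ≈ -239.99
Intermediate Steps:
1/114 + 40*g(5, -6) = 1/114 + 40*(-6) = 1/114 - 240 = -27359/114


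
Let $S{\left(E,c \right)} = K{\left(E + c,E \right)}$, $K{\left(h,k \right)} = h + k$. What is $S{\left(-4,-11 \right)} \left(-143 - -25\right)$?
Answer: $2242$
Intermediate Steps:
$S{\left(E,c \right)} = c + 2 E$ ($S{\left(E,c \right)} = \left(E + c\right) + E = c + 2 E$)
$S{\left(-4,-11 \right)} \left(-143 - -25\right) = \left(-11 + 2 \left(-4\right)\right) \left(-143 - -25\right) = \left(-11 - 8\right) \left(-143 + \left(-25 + 50\right)\right) = - 19 \left(-143 + 25\right) = \left(-19\right) \left(-118\right) = 2242$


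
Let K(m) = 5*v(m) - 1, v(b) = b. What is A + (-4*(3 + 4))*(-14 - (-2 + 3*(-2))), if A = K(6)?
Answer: 197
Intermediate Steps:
K(m) = -1 + 5*m (K(m) = 5*m - 1 = -1 + 5*m)
A = 29 (A = -1 + 5*6 = -1 + 30 = 29)
A + (-4*(3 + 4))*(-14 - (-2 + 3*(-2))) = 29 + (-4*(3 + 4))*(-14 - (-2 + 3*(-2))) = 29 + (-4*7)*(-14 - (-2 - 6)) = 29 - 28*(-14 - 1*(-8)) = 29 - 28*(-14 + 8) = 29 - 28*(-6) = 29 + 168 = 197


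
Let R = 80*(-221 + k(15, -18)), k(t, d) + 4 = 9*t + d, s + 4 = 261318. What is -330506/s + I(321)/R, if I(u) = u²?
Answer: -1654534873/125430720 ≈ -13.191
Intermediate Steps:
s = 261314 (s = -4 + 261318 = 261314)
k(t, d) = -4 + d + 9*t (k(t, d) = -4 + (9*t + d) = -4 + (d + 9*t) = -4 + d + 9*t)
R = -8640 (R = 80*(-221 + (-4 - 18 + 9*15)) = 80*(-221 + (-4 - 18 + 135)) = 80*(-221 + 113) = 80*(-108) = -8640)
-330506/s + I(321)/R = -330506/261314 + 321²/(-8640) = -330506*1/261314 + 103041*(-1/8640) = -165253/130657 - 11449/960 = -1654534873/125430720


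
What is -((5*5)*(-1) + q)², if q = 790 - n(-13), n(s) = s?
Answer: -605284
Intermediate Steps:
q = 803 (q = 790 - 1*(-13) = 790 + 13 = 803)
-((5*5)*(-1) + q)² = -((5*5)*(-1) + 803)² = -(25*(-1) + 803)² = -(-25 + 803)² = -1*778² = -1*605284 = -605284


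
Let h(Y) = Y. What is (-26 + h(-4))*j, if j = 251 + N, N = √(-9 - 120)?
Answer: -7530 - 30*I*√129 ≈ -7530.0 - 340.73*I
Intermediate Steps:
N = I*√129 (N = √(-129) = I*√129 ≈ 11.358*I)
j = 251 + I*√129 ≈ 251.0 + 11.358*I
(-26 + h(-4))*j = (-26 - 4)*(251 + I*√129) = -30*(251 + I*√129) = -7530 - 30*I*√129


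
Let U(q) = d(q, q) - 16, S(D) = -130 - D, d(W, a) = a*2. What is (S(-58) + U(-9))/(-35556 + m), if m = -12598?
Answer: 53/24077 ≈ 0.0022013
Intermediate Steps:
d(W, a) = 2*a
U(q) = -16 + 2*q (U(q) = 2*q - 16 = -16 + 2*q)
(S(-58) + U(-9))/(-35556 + m) = ((-130 - 1*(-58)) + (-16 + 2*(-9)))/(-35556 - 12598) = ((-130 + 58) + (-16 - 18))/(-48154) = (-72 - 34)*(-1/48154) = -106*(-1/48154) = 53/24077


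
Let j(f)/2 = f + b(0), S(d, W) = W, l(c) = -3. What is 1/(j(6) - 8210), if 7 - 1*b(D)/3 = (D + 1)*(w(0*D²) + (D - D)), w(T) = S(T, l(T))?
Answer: -1/8138 ≈ -0.00012288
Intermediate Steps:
w(T) = -3
b(D) = 30 + 9*D (b(D) = 21 - 3*(D + 1)*(-3 + (D - D)) = 21 - 3*(1 + D)*(-3 + 0) = 21 - 3*(1 + D)*(-3) = 21 - 3*(-3 - 3*D) = 21 + (9 + 9*D) = 30 + 9*D)
j(f) = 60 + 2*f (j(f) = 2*(f + (30 + 9*0)) = 2*(f + (30 + 0)) = 2*(f + 30) = 2*(30 + f) = 60 + 2*f)
1/(j(6) - 8210) = 1/((60 + 2*6) - 8210) = 1/((60 + 12) - 8210) = 1/(72 - 8210) = 1/(-8138) = -1/8138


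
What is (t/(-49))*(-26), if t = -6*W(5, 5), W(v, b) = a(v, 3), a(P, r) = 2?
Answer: -312/49 ≈ -6.3673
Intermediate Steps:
W(v, b) = 2
t = -12 (t = -6*2 = -12)
(t/(-49))*(-26) = -12/(-49)*(-26) = -12*(-1/49)*(-26) = (12/49)*(-26) = -312/49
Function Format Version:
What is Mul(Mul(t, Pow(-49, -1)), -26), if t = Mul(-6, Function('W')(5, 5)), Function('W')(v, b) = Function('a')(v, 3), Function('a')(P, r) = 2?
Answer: Rational(-312, 49) ≈ -6.3673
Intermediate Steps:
Function('W')(v, b) = 2
t = -12 (t = Mul(-6, 2) = -12)
Mul(Mul(t, Pow(-49, -1)), -26) = Mul(Mul(-12, Pow(-49, -1)), -26) = Mul(Mul(-12, Rational(-1, 49)), -26) = Mul(Rational(12, 49), -26) = Rational(-312, 49)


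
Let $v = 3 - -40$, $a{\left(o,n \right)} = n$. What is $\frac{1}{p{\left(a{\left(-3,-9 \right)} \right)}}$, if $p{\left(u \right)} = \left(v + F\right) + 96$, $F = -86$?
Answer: $\frac{1}{53} \approx 0.018868$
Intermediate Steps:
$v = 43$ ($v = 3 + 40 = 43$)
$p{\left(u \right)} = 53$ ($p{\left(u \right)} = \left(43 - 86\right) + 96 = -43 + 96 = 53$)
$\frac{1}{p{\left(a{\left(-3,-9 \right)} \right)}} = \frac{1}{53}$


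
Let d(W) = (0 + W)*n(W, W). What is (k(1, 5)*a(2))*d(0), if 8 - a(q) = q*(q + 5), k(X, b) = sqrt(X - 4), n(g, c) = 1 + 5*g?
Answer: 0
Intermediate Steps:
d(W) = W*(1 + 5*W) (d(W) = (0 + W)*(1 + 5*W) = W*(1 + 5*W))
k(X, b) = sqrt(-4 + X)
a(q) = 8 - q*(5 + q) (a(q) = 8 - q*(q + 5) = 8 - q*(5 + q))
(k(1, 5)*a(2))*d(0) = (sqrt(-4 + 1)*(8 - 1*2**2 - 5*2))*(0*(1 + 5*0)) = (sqrt(-3)*(8 - 1*4 - 10))*(0*(1 + 0)) = ((I*sqrt(3))*(8 - 4 - 10))*(0*1) = ((I*sqrt(3))*(-6))*0 = -6*I*sqrt(3)*0 = 0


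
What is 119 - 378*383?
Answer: -144655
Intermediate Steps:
119 - 378*383 = 119 - 144774 = -144655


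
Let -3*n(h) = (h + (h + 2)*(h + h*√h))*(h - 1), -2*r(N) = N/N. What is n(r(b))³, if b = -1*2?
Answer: -115/1024 - 423*I*√2/2048 ≈ -0.1123 - 0.2921*I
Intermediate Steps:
b = -2
r(N) = -½ (r(N) = -N/(2*N) = -½*1 = -½)
n(h) = -(-1 + h)*(h + (2 + h)*(h + h^(3/2)))/3 (n(h) = -(h + (h + 2)*(h + h*√h))*(h - 1)/3 = -(h + (2 + h)*(h + h^(3/2)))*(-1 + h)/3 = -(-1 + h)*(h + (2 + h)*(h + h^(3/2)))/3)
n(r(b))³ = (-½ - 2*(-½)²/3 - (-½)³/3 - I*√2/24 - (-1)*I*√2/48 + 2*(-½)^(3/2)/3)³ = (-½ - ⅔*¼ - ⅓*(-⅛) - I*√2/24 - (-1)*I*√2/48 + 2*(-I*√2/4)/3)³ = (-½ - ⅙ + 1/24 - I*√2/24 + I*√2/48 - I*√2/6)³ = (-5/8 - 3*I*√2/16)³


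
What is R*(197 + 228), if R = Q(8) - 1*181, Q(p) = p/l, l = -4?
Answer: -77775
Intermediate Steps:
Q(p) = -p/4 (Q(p) = p/(-4) = p*(-¼) = -p/4)
R = -183 (R = -¼*8 - 1*181 = -2 - 181 = -183)
R*(197 + 228) = -183*(197 + 228) = -183*425 = -77775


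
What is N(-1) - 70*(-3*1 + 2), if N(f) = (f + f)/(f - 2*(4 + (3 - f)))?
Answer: 1192/17 ≈ 70.118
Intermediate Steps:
N(f) = 2*f/(-14 + 3*f) (N(f) = (2*f)/(f - 2*(7 - f)) = (2*f)/(f + (-14 + 2*f)) = (2*f)/(-14 + 3*f) = 2*f/(-14 + 3*f))
N(-1) - 70*(-3*1 + 2) = 2*(-1)/(-14 + 3*(-1)) - 70*(-3*1 + 2) = 2*(-1)/(-14 - 3) - 70*(-3 + 2) = 2*(-1)/(-17) - 70*(-1) = 2*(-1)*(-1/17) + 70 = 2/17 + 70 = 1192/17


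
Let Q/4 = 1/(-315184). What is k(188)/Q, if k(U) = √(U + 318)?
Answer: -78796*√506 ≈ -1.7725e+6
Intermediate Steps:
k(U) = √(318 + U)
Q = -1/78796 (Q = 4/(-315184) = 4*(-1/315184) = -1/78796 ≈ -1.2691e-5)
k(188)/Q = √(318 + 188)/(-1/78796) = √506*(-78796) = -78796*√506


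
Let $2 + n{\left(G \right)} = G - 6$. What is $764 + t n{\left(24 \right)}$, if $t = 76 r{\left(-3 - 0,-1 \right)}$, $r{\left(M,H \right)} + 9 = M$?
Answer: $-13828$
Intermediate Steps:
$r{\left(M,H \right)} = -9 + M$
$n{\left(G \right)} = -8 + G$ ($n{\left(G \right)} = -2 + \left(G - 6\right) = -2 + \left(-6 + G\right) = -8 + G$)
$t = -912$ ($t = 76 \left(-9 - 3\right) = 76 \left(-12\right) = -912$)
$764 + t n{\left(24 \right)} = 764 - 912 \left(-8 + 24\right) = 764 - 14592 = -13828$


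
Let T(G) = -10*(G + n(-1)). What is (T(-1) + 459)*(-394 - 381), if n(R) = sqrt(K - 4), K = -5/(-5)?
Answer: -363475 + 7750*I*sqrt(3) ≈ -3.6348e+5 + 13423.0*I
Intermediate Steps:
K = 1 (K = -5*(-1/5) = 1)
n(R) = I*sqrt(3) (n(R) = sqrt(1 - 4) = sqrt(-3) = I*sqrt(3))
T(G) = -10*G - 10*I*sqrt(3) (T(G) = -10*(G + I*sqrt(3)) = -10*G - 10*I*sqrt(3))
(T(-1) + 459)*(-394 - 381) = ((-10*(-1) - 10*I*sqrt(3)) + 459)*(-394 - 381) = ((10 - 10*I*sqrt(3)) + 459)*(-775) = (469 - 10*I*sqrt(3))*(-775) = -363475 + 7750*I*sqrt(3)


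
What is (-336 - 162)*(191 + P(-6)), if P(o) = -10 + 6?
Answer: -93126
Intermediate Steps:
P(o) = -4
(-336 - 162)*(191 + P(-6)) = (-336 - 162)*(191 - 4) = -498*187 = -93126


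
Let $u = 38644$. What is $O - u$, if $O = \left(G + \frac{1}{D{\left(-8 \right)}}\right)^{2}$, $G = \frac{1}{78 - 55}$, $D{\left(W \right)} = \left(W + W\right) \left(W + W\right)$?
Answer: $- \frac{1339731136495}{34668544} \approx -38644.0$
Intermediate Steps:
$D{\left(W \right)} = 4 W^{2}$ ($D{\left(W \right)} = 2 W 2 W = 4 W^{2}$)
$G = \frac{1}{23} \approx 0.043478$
$O = \frac{77841}{34668544}$ ($O = \left(\frac{1}{23} + \frac{1}{4 \left(-8\right)^{2}}\right)^{2} = \left(\frac{1}{23} + \frac{1}{4 \cdot 64}\right)^{2} = \left(\frac{1}{23} + \frac{1}{256}\right)^{2} = \left(\frac{279}{5888}\right)^{2} = \frac{77841}{34668544} \approx 0.0022453$)
$O - u = \frac{77841}{34668544} - 38644 = - \frac{1339731136495}{34668544}$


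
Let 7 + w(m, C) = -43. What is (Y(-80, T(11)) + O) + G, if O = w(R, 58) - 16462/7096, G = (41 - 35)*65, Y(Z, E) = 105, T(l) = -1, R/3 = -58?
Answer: 1570629/3548 ≈ 442.68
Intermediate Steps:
R = -174 (R = 3*(-58) = -174)
w(m, C) = -50 (w(m, C) = -7 - 43 = -50)
G = 390 (G = 6*65 = 390)
O = -185631/3548 (O = -50 - 16462/7096 = -50 - 1*8231/3548 = -50 - 8231/3548 = -185631/3548 ≈ -52.320)
(Y(-80, T(11)) + O) + G = (105 - 185631/3548) + 390 = 186909/3548 + 390 = 1570629/3548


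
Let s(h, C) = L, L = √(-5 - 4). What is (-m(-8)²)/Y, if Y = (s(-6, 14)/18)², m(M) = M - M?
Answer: 0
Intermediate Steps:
m(M) = 0
L = 3*I (L = √(-9) = 3*I ≈ 3.0*I)
s(h, C) = 3*I
Y = -1/36 (Y = ((3*I)/18)² = ((3*I)*(1/18))² = (I/6)² = -1/36 ≈ -0.027778)
(-m(-8)²)/Y = (-1*0²)/(-1/36) = -1*0*(-36) = 0*(-36) = 0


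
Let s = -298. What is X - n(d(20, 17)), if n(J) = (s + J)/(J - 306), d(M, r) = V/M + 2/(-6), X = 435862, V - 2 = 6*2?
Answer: 3996409749/9169 ≈ 4.3586e+5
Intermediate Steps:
V = 14 (V = 2 + 6*2 = 2 + 12 = 14)
d(M, r) = -⅓ + 14/M (d(M, r) = 14/M + 2/(-6) = 14/M + 2*(-⅙) = 14/M - ⅓ = -⅓ + 14/M)
n(J) = (-298 + J)/(-306 + J) (n(J) = (-298 + J)/(J - 306) = (-298 + J)/(-306 + J))
X - n(d(20, 17)) = 435862 - (-298 + (⅓)*(42 - 1*20)/20)/(-306 + (⅓)*(42 - 1*20)/20) = 435862 - (-298 + (⅓)*(1/20)*(42 - 20))/(-306 + (⅓)*(1/20)*(42 - 20)) = 435862 - (-298 + (⅓)*(1/20)*22)/(-306 + (⅓)*(1/20)*22) = 435862 - (-298 + 11/30)/(-306 + 11/30) = 435862 - (-8929)/((-9169/30)*30) = 435862 - (-30)*(-8929)/(9169*30) = 435862 - 1*8929/9169 = 435862 - 8929/9169 = 3996409749/9169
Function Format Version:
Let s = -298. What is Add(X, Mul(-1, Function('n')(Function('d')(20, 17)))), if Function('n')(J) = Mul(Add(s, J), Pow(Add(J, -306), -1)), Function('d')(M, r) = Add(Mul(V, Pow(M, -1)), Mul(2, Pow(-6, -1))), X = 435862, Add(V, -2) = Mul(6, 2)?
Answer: Rational(3996409749, 9169) ≈ 4.3586e+5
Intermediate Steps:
V = 14 (V = Add(2, Mul(6, 2)) = Add(2, 12) = 14)
Function('d')(M, r) = Add(Rational(-1, 3), Mul(14, Pow(M, -1))) (Function('d')(M, r) = Add(Mul(14, Pow(M, -1)), Mul(2, Pow(-6, -1))) = Add(Mul(14, Pow(M, -1)), Mul(2, Rational(-1, 6))) = Add(Mul(14, Pow(M, -1)), Rational(-1, 3)) = Add(Rational(-1, 3), Mul(14, Pow(M, -1))))
Function('n')(J) = Mul(Pow(Add(-306, J), -1), Add(-298, J)) (Function('n')(J) = Mul(Add(-298, J), Pow(Add(J, -306), -1)) = Mul(Add(-298, J), Pow(Add(-306, J), -1)) = Mul(Pow(Add(-306, J), -1), Add(-298, J)))
Add(X, Mul(-1, Function('n')(Function('d')(20, 17)))) = Add(435862, Mul(-1, Mul(Pow(Add(-306, Mul(Rational(1, 3), Pow(20, -1), Add(42, Mul(-1, 20)))), -1), Add(-298, Mul(Rational(1, 3), Pow(20, -1), Add(42, Mul(-1, 20))))))) = Add(435862, Mul(-1, Mul(Pow(Add(-306, Mul(Rational(1, 3), Rational(1, 20), Add(42, -20))), -1), Add(-298, Mul(Rational(1, 3), Rational(1, 20), Add(42, -20)))))) = Add(435862, Mul(-1, Mul(Pow(Add(-306, Mul(Rational(1, 3), Rational(1, 20), 22)), -1), Add(-298, Mul(Rational(1, 3), Rational(1, 20), 22))))) = Add(435862, Mul(-1, Mul(Pow(Add(-306, Rational(11, 30)), -1), Add(-298, Rational(11, 30))))) = Add(435862, Mul(-1, Mul(Pow(Rational(-9169, 30), -1), Rational(-8929, 30)))) = Add(435862, Mul(-1, Mul(Rational(-30, 9169), Rational(-8929, 30)))) = Add(435862, Mul(-1, Rational(8929, 9169))) = Add(435862, Rational(-8929, 9169)) = Rational(3996409749, 9169)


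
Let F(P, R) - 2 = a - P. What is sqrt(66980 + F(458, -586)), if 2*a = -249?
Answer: 41*sqrt(158)/2 ≈ 257.68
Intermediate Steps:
a = -249/2 (a = (1/2)*(-249) = -249/2 ≈ -124.50)
F(P, R) = -245/2 - P (F(P, R) = 2 + (-249/2 - P) = -245/2 - P)
sqrt(66980 + F(458, -586)) = sqrt(66980 + (-245/2 - 1*458)) = sqrt(66980 + (-245/2 - 458)) = sqrt(66980 - 1161/2) = sqrt(132799/2) = 41*sqrt(158)/2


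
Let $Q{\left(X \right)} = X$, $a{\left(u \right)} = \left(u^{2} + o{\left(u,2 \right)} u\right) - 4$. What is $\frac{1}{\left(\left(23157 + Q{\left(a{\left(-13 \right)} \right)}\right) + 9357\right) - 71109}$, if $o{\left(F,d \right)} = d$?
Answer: $- \frac{1}{38456} \approx -2.6004 \cdot 10^{-5}$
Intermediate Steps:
$a{\left(u \right)} = -4 + u^{2} + 2 u$ ($a{\left(u \right)} = \left(u^{2} + 2 u\right) - 4 = -4 + u^{2} + 2 u$)
$\frac{1}{\left(\left(23157 + Q{\left(a{\left(-13 \right)} \right)}\right) + 9357\right) - 71109} = \frac{1}{\left(\left(23157 + \left(-4 + \left(-13\right)^{2} + 2 \left(-13\right)\right)\right) + 9357\right) - 71109} = \frac{1}{\left(\left(23157 - -139\right) + 9357\right) - 71109} = \frac{1}{\left(\left(23157 + 139\right) + 9357\right) - 71109} = \frac{1}{\left(23296 + 9357\right) - 71109} = \frac{1}{32653 - 71109} = \frac{1}{-38456} = - \frac{1}{38456}$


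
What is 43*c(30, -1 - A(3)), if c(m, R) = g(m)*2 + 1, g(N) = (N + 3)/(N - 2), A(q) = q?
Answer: 2021/14 ≈ 144.36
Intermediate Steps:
g(N) = (3 + N)/(-2 + N)
c(m, R) = 1 + 2*(3 + m)/(-2 + m) (c(m, R) = ((3 + m)/(-2 + m))*2 + 1 = 2*(3 + m)/(-2 + m) + 1 = 1 + 2*(3 + m)/(-2 + m))
43*c(30, -1 - A(3)) = 43*((4 + 3*30)/(-2 + 30)) = 43*((4 + 90)/28) = 43*((1/28)*94) = 43*(47/14) = 2021/14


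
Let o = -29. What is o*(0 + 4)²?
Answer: -464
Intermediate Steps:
o*(0 + 4)² = -29*(0 + 4)² = -29*4² = -29*16 = -464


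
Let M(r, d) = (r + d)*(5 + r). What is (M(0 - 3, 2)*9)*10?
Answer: -180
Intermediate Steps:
M(r, d) = (5 + r)*(d + r) (M(r, d) = (d + r)*(5 + r) = (5 + r)*(d + r))
(M(0 - 3, 2)*9)*10 = (((0 - 3)**2 + 5*2 + 5*(0 - 3) + 2*(0 - 3))*9)*10 = (((-3)**2 + 10 + 5*(-3) + 2*(-3))*9)*10 = ((9 + 10 - 15 - 6)*9)*10 = -2*9*10 = -18*10 = -180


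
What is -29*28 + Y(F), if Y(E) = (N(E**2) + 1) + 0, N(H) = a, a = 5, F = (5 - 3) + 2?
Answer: -806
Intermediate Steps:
F = 4 (F = 2 + 2 = 4)
N(H) = 5
Y(E) = 6 (Y(E) = (5 + 1) + 0 = 6 + 0 = 6)
-29*28 + Y(F) = -29*28 + 6 = -812 + 6 = -806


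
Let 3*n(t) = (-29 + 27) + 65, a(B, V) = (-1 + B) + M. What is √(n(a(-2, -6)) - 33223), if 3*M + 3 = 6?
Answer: I*√33202 ≈ 182.21*I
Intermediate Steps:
M = 1 (M = -1 + (⅓)*6 = -1 + 2 = 1)
a(B, V) = B (a(B, V) = (-1 + B) + 1 = B)
n(t) = 21 (n(t) = ((-29 + 27) + 65)/3 = (-2 + 65)/3 = (⅓)*63 = 21)
√(n(a(-2, -6)) - 33223) = √(21 - 33223) = √(-33202) = I*√33202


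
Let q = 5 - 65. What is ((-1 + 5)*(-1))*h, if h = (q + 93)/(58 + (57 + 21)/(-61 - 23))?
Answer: -1848/799 ≈ -2.3129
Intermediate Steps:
q = -60
h = 462/799 (h = (-60 + 93)/(58 + (57 + 21)/(-61 - 23)) = 33/(58 + 78/(-84)) = 33/(58 + 78*(-1/84)) = 33/(58 - 13/14) = 33/(799/14) = 33*(14/799) = 462/799 ≈ 0.57822)
((-1 + 5)*(-1))*h = ((-1 + 5)*(-1))*(462/799) = (4*(-1))*(462/799) = -4*462/799 = -1848/799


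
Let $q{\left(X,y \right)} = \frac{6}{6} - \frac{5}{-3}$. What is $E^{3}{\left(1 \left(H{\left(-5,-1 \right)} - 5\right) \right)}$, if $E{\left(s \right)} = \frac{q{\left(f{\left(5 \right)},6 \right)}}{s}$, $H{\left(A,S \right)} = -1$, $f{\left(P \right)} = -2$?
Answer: $- \frac{64}{729} \approx -0.087791$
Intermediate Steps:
$q{\left(X,y \right)} = \frac{8}{3}$ ($q{\left(X,y \right)} = 6 \cdot \frac{1}{6} - - \frac{5}{3} = 1 + \frac{5}{3} = \frac{8}{3}$)
$E{\left(s \right)} = \frac{8}{3 s}$
$E^{3}{\left(1 \left(H{\left(-5,-1 \right)} - 5\right) \right)} = \left(\frac{8}{3 \cdot 1 \left(-1 - 5\right)}\right)^{3} = \left(\frac{8}{3 \cdot 1 \left(-6\right)}\right)^{3} = \left(\frac{8}{3 \left(-6\right)}\right)^{3} = \left(\frac{8}{3} \left(- \frac{1}{6}\right)\right)^{3} = \left(- \frac{4}{9}\right)^{3} = - \frac{64}{729}$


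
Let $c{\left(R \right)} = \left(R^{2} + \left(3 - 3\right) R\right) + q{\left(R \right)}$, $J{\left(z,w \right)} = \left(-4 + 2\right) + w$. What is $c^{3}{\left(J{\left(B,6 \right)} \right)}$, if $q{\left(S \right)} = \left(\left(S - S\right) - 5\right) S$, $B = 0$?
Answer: $-64$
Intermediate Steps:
$J{\left(z,w \right)} = -2 + w$
$q{\left(S \right)} = - 5 S$ ($q{\left(S \right)} = \left(0 - 5\right) S = - 5 S$)
$c{\left(R \right)} = R^{2} - 5 R$ ($c{\left(R \right)} = \left(R^{2} + \left(3 - 3\right) R\right) - 5 R = \left(R^{2} + 0 R\right) - 5 R = \left(R^{2} + 0\right) - 5 R = R^{2} - 5 R$)
$c^{3}{\left(J{\left(B,6 \right)} \right)} = \left(\left(-2 + 6\right) \left(-5 + \left(-2 + 6\right)\right)\right)^{3} = \left(4 \left(-5 + 4\right)\right)^{3} = \left(4 \left(-1\right)\right)^{3} = \left(-4\right)^{3} = -64$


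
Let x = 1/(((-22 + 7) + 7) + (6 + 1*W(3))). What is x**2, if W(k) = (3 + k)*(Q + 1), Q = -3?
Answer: 1/196 ≈ 0.0051020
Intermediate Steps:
W(k) = -6 - 2*k (W(k) = (3 + k)*(-3 + 1) = (3 + k)*(-2) = -6 - 2*k)
x = -1/14 (x = 1/(((-22 + 7) + 7) + (6 + 1*(-6 - 2*3))) = 1/((-15 + 7) + (6 + 1*(-6 - 6))) = 1/(-8 + (6 + 1*(-12))) = 1/(-8 + (6 - 12)) = 1/(-8 - 6) = 1/(-14) = -1/14 ≈ -0.071429)
x**2 = (-1/14)**2 = 1/196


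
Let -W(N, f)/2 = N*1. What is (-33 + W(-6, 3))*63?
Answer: -1323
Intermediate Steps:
W(N, f) = -2*N
(-33 + W(-6, 3))*63 = (-33 - 2*(-6))*63 = (-33 + 12)*63 = -21*63 = -1323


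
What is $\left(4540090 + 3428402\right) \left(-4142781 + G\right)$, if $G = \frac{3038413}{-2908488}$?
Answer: $- \frac{8001183975897629181}{242374} \approx -3.3012 \cdot 10^{13}$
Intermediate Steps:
$G = - \frac{3038413}{2908488}$ ($G = 3038413 \left(- \frac{1}{2908488}\right) = - \frac{3038413}{2908488} \approx -1.0447$)
$\left(4540090 + 3428402\right) \left(-4142781 + G\right) = \left(4540090 + 3428402\right) \left(-4142781 - \frac{3038413}{2908488}\right) = 7968492 \left(- \frac{12049231863541}{2908488}\right) = - \frac{8001183975897629181}{242374}$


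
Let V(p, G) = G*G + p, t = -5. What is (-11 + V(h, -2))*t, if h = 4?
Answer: 15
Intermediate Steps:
V(p, G) = p + G² (V(p, G) = G² + p = p + G²)
(-11 + V(h, -2))*t = (-11 + (4 + (-2)²))*(-5) = (-11 + (4 + 4))*(-5) = (-11 + 8)*(-5) = -3*(-5) = 15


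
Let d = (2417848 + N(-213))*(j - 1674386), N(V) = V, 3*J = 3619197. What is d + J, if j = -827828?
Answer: -6049438937491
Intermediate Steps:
J = 1206399 (J = (1/3)*3619197 = 1206399)
d = -6049440143890 (d = (2417848 - 213)*(-827828 - 1674386) = 2417635*(-2502214) = -6049440143890)
d + J = -6049440143890 + 1206399 = -6049438937491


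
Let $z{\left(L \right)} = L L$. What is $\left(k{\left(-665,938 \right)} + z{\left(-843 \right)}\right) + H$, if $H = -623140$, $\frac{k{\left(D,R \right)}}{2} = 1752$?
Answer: $91013$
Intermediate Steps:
$k{\left(D,R \right)} = 3504$ ($k{\left(D,R \right)} = 2 \cdot 1752 = 3504$)
$z{\left(L \right)} = L^{2}$
$\left(k{\left(-665,938 \right)} + z{\left(-843 \right)}\right) + H = \left(3504 + \left(-843\right)^{2}\right) - 623140 = \left(3504 + 710649\right) - 623140 = 714153 - 623140 = 91013$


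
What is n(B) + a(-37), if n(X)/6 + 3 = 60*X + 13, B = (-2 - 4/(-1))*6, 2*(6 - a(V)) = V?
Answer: 8809/2 ≈ 4404.5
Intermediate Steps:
a(V) = 6 - V/2
B = 12 (B = (-2 - 4*(-1))*6 = (-2 + 4)*6 = 2*6 = 12)
n(X) = 60 + 360*X (n(X) = -18 + 6*(60*X + 13) = -18 + 6*(13 + 60*X) = -18 + (78 + 360*X) = 60 + 360*X)
n(B) + a(-37) = (60 + 360*12) + (6 - ½*(-37)) = (60 + 4320) + (6 + 37/2) = 4380 + 49/2 = 8809/2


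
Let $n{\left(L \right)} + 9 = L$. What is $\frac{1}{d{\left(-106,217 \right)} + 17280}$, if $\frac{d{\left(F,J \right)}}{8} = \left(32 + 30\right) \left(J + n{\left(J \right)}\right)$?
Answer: $\frac{1}{228080} \approx 4.3844 \cdot 10^{-6}$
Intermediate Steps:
$n{\left(L \right)} = -9 + L$
$d{\left(F,J \right)} = -4464 + 992 J$ ($d{\left(F,J \right)} = 8 \left(32 + 30\right) \left(J + \left(-9 + J\right)\right) = 8 \cdot 62 \left(-9 + 2 J\right) = 8 \left(-558 + 124 J\right) = -4464 + 992 J$)
$\frac{1}{d{\left(-106,217 \right)} + 17280} = \frac{1}{\left(-4464 + 992 \cdot 217\right) + 17280} = \frac{1}{\left(-4464 + 215264\right) + 17280} = \frac{1}{210800 + 17280} = \frac{1}{228080}$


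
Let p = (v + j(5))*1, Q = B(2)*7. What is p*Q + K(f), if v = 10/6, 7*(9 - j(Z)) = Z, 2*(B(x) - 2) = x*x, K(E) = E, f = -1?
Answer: 833/3 ≈ 277.67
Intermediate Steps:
B(x) = 2 + x²/2 (B(x) = 2 + (x*x)/2 = 2 + x²/2)
Q = 28 (Q = (2 + (½)*2²)*7 = (2 + (½)*4)*7 = (2 + 2)*7 = 4*7 = 28)
j(Z) = 9 - Z/7
v = 5/3 (v = 10*(⅙) = 5/3 ≈ 1.6667)
p = 209/21 (p = (5/3 + (9 - ⅐*5))*1 = (5/3 + (9 - 5/7))*1 = (5/3 + 58/7)*1 = (209/21)*1 = 209/21 ≈ 9.9524)
p*Q + K(f) = (209/21)*28 - 1 = 836/3 - 1 = 833/3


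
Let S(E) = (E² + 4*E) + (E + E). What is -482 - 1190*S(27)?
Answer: -1060772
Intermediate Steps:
S(E) = E² + 6*E (S(E) = (E² + 4*E) + 2*E = E² + 6*E)
-482 - 1190*S(27) = -482 - 32130*(6 + 27) = -482 - 32130*33 = -482 - 1190*891 = -482 - 1060290 = -1060772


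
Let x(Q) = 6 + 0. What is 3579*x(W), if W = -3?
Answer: 21474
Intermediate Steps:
x(Q) = 6
3579*x(W) = 3579*6 = 21474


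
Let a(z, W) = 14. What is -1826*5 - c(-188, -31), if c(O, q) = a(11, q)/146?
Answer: -666497/73 ≈ -9130.1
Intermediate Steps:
c(O, q) = 7/73 (c(O, q) = 14/146 = 14*(1/146) = 7/73)
-1826*5 - c(-188, -31) = -1826*5 - 1*7/73 = -9130 - 7/73 = -666497/73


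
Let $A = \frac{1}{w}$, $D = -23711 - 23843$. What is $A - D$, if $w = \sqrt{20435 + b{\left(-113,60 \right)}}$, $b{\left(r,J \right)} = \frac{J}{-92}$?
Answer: $47554 + \frac{\sqrt{10809770}}{469990} \approx 47554.0$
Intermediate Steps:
$b{\left(r,J \right)} = - \frac{J}{92}$ ($b{\left(r,J \right)} = J \left(- \frac{1}{92}\right) = - \frac{J}{92}$)
$w = \frac{\sqrt{10809770}}{23}$ ($w = \sqrt{20435 - \frac{15}{23}} = \sqrt{\frac{469990}{23}} = \frac{\sqrt{10809770}}{23} \approx 142.95$)
$D = -47554$ ($D = -23711 - 23843 = -47554$)
$A = \frac{\sqrt{10809770}}{469990}$ ($A = \frac{1}{\frac{1}{23} \sqrt{10809770}} = \frac{\sqrt{10809770}}{469990} \approx 0.0069955$)
$A - D = \frac{\sqrt{10809770}}{469990} - -47554 = \frac{\sqrt{10809770}}{469990} + 47554 = 47554 + \frac{\sqrt{10809770}}{469990}$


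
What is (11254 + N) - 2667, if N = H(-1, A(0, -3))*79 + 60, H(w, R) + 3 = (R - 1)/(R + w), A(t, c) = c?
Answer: 8489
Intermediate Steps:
H(w, R) = -3 + (-1 + R)/(R + w) (H(w, R) = -3 + (R - 1)/(R + w) = -3 + (-1 + R)/(R + w))
N = -98 (N = ((-1 - 3*(-1) - 2*(-3))/(-3 - 1))*79 + 60 = ((-1 + 3 + 6)/(-4))*79 + 60 = -1/4*8*79 + 60 = -2*79 + 60 = -158 + 60 = -98)
(11254 + N) - 2667 = (11254 - 98) - 2667 = 11156 - 2667 = 8489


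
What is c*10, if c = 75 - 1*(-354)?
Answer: 4290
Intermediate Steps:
c = 429 (c = 75 + 354 = 429)
c*10 = 429*10 = 4290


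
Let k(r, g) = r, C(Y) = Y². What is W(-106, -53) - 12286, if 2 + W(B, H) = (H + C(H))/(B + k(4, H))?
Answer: -628066/51 ≈ -12315.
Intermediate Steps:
W(B, H) = -2 + (H + H²)/(4 + B) (W(B, H) = -2 + (H + H²)/(B + 4) = -2 + (H + H²)/(4 + B))
W(-106, -53) - 12286 = (-8 - 53 + (-53)² - 2*(-106))/(4 - 106) - 12286 = (-8 - 53 + 2809 + 212)/(-102) - 12286 = -1/102*2960 - 12286 = -1480/51 - 12286 = -628066/51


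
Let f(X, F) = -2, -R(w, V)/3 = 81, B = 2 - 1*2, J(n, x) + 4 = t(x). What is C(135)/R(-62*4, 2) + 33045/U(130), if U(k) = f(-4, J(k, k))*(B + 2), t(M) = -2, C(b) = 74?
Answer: -8030231/972 ≈ -8261.5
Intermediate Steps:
J(n, x) = -6 (J(n, x) = -4 - 2 = -6)
B = 0 (B = 2 - 2 = 0)
R(w, V) = -243 (R(w, V) = -3*81 = -243)
U(k) = -4 (U(k) = -2*(0 + 2) = -2*2 = -4)
C(135)/R(-62*4, 2) + 33045/U(130) = 74/(-243) + 33045/(-4) = 74*(-1/243) + 33045*(-¼) = -74/243 - 33045/4 = -8030231/972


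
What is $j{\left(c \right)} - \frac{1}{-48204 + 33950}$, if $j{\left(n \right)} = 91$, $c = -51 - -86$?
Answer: $\frac{1297115}{14254} \approx 91.0$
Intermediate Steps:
$c = 35$ ($c = -51 + 86 = 35$)
$j{\left(c \right)} - \frac{1}{-48204 + 33950} = 91 - \frac{1}{-48204 + 33950} = 91 - \frac{1}{-14254} = 91 - - \frac{1}{14254} = 91 + \frac{1}{14254} = \frac{1297115}{14254}$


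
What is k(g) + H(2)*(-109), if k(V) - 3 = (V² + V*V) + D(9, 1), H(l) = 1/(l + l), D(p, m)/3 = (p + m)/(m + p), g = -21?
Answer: 3443/4 ≈ 860.75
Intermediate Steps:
D(p, m) = 3 (D(p, m) = 3*((p + m)/(m + p)) = 3*((m + p)/(m + p)) = 3*1 = 3)
H(l) = 1/(2*l)
k(V) = 6 + 2*V² (k(V) = 3 + ((V² + V*V) + 3) = 3 + ((V² + V²) + 3) = 3 + (2*V² + 3) = 3 + (3 + 2*V²) = 6 + 2*V²)
k(g) + H(2)*(-109) = (6 + 2*(-21)²) + ((½)/2)*(-109) = (6 + 2*441) + ((½)*(½))*(-109) = (6 + 882) + (¼)*(-109) = 888 - 109/4 = 3443/4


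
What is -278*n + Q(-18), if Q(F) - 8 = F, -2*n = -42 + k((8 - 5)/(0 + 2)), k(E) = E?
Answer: -11279/2 ≈ -5639.5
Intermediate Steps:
n = 81/4 (n = -(-42 + (8 - 5)/(0 + 2))/2 = -(-42 + 3/2)/2 = -½*(-81/2) = 81/4 ≈ 20.250)
Q(F) = 8 + F
-278*n + Q(-18) = -278*81/4 + (8 - 18) = -11259/2 - 10 = -11279/2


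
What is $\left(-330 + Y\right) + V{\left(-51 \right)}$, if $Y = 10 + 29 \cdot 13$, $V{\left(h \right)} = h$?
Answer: $6$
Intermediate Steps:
$Y = 387$ ($Y = 10 + 377 = 387$)
$\left(-330 + Y\right) + V{\left(-51 \right)} = \left(-330 + 387\right) - 51 = 57 - 51 = 6$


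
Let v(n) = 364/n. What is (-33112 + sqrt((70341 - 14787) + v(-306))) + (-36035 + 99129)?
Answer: 29982 + 2*sqrt(36123215)/51 ≈ 30218.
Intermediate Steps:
(-33112 + sqrt((70341 - 14787) + v(-306))) + (-36035 + 99129) = (-33112 + sqrt((70341 - 14787) + 364/(-306))) + (-36035 + 99129) = (-33112 + sqrt(55554 + 364*(-1/306))) + 63094 = (-33112 + sqrt(55554 - 182/153)) + 63094 = (-33112 + sqrt(8499580/153)) + 63094 = (-33112 + 2*sqrt(36123215)/51) + 63094 = 29982 + 2*sqrt(36123215)/51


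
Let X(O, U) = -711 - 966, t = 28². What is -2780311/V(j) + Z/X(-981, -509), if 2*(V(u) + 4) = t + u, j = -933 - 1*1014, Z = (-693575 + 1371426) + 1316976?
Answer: 6989220677/1963767 ≈ 3559.1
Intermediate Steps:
t = 784
X(O, U) = -1677
Z = 1994827 (Z = 677851 + 1316976 = 1994827)
j = -1947 (j = -933 - 1014 = -1947)
V(u) = 388 + u/2 (V(u) = -4 + (784 + u)/2 = -4 + (392 + u/2) = 388 + u/2)
-2780311/V(j) + Z/X(-981, -509) = -2780311/(388 + (½)*(-1947)) + 1994827/(-1677) = -2780311/(388 - 1947/2) + 1994827*(-1/1677) = -2780311/(-1171/2) - 1994827/1677 = -2780311*(-2/1171) - 1994827/1677 = 5560622/1171 - 1994827/1677 = 6989220677/1963767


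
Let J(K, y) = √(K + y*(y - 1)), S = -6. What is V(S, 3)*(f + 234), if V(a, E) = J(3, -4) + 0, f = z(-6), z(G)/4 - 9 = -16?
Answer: 206*√23 ≈ 987.94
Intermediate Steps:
z(G) = -28 (z(G) = 36 + 4*(-16) = 36 - 64 = -28)
J(K, y) = √(K + y*(-1 + y))
f = -28
V(a, E) = √23 (V(a, E) = √(3 + (-4)² - 1*(-4)) + 0 = √(3 + 16 + 4) + 0 = √23 + 0 = √23)
V(S, 3)*(f + 234) = √23*(-28 + 234) = √23*206 = 206*√23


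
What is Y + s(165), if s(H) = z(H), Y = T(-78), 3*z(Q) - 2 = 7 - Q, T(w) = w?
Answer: -130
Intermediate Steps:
z(Q) = 3 - Q/3 (z(Q) = ⅔ + (7 - Q)/3 = ⅔ + (7/3 - Q/3) = 3 - Q/3)
Y = -78
s(H) = 3 - H/3
Y + s(165) = -78 + (3 - ⅓*165) = -78 + (3 - 55) = -78 - 52 = -130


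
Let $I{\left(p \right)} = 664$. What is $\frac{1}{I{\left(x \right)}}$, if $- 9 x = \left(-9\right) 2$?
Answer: $\frac{1}{664} \approx 0.001506$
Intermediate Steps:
$x = 2$ ($x = - \frac{\left(-9\right) 2}{9} = \left(- \frac{1}{9}\right) \left(-18\right) = 2$)
$\frac{1}{I{\left(x \right)}} = \frac{1}{664}$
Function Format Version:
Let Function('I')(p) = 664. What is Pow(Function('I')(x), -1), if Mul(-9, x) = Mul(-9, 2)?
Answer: Rational(1, 664) ≈ 0.0015060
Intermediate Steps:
x = 2 (x = Mul(Rational(-1, 9), Mul(-9, 2)) = Mul(Rational(-1, 9), -18) = 2)
Pow(Function('I')(x), -1) = Pow(664, -1) = Rational(1, 664)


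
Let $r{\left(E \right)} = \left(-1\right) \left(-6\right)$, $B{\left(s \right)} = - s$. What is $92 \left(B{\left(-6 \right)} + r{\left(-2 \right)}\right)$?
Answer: $1104$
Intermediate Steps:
$r{\left(E \right)} = 6$
$92 \left(B{\left(-6 \right)} + r{\left(-2 \right)}\right) = 92 \left(\left(-1\right) \left(-6\right) + 6\right) = 92 \left(6 + 6\right) = 92 \cdot 12 = 1104$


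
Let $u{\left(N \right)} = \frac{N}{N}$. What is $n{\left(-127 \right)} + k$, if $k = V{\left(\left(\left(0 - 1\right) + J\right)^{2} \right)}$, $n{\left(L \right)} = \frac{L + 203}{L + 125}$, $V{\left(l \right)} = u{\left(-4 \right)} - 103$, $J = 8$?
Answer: $-140$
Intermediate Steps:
$u{\left(N \right)} = 1$
$V{\left(l \right)} = -102$ ($V{\left(l \right)} = 1 - 103 = -102$)
$n{\left(L \right)} = \frac{203 + L}{125 + L}$
$k = -102$
$n{\left(-127 \right)} + k = \frac{203 - 127}{125 - 127} - 102 = \frac{1}{-2} \cdot 76 - 102 = \left(- \frac{1}{2}\right) 76 - 102 = -38 - 102 = -140$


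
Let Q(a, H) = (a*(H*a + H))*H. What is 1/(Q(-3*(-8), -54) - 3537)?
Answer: 1/1746063 ≈ 5.7272e-7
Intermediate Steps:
Q(a, H) = H*a*(H + H*a) (Q(a, H) = (a*(H + H*a))*H = H*a*(H + H*a))
1/(Q(-3*(-8), -54) - 3537) = 1/(-3*(-8)*(-54)²*(1 - 3*(-8)) - 3537) = 1/(24*2916*(1 + 24) - 3537) = 1/(24*2916*25 - 3537) = 1/(1749600 - 3537) = 1/1746063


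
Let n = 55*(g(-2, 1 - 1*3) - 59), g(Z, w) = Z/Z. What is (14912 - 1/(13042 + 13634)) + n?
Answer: 312696071/26676 ≈ 11722.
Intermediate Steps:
g(Z, w) = 1
n = -3190 (n = 55*(1 - 59) = 55*(-58) = -3190)
(14912 - 1/(13042 + 13634)) + n = (14912 - 1/(13042 + 13634)) - 3190 = (14912 - 1/26676) - 3190 = 397792511/26676 - 3190 = 312696071/26676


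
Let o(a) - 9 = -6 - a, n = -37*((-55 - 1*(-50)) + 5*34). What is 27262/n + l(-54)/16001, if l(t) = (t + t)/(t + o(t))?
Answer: -436439042/97686105 ≈ -4.4678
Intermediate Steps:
n = -6105 (n = -37*((-55 + 50) + 170) = -37*(-5 + 170) = -37*165 = -6105)
o(a) = 3 - a (o(a) = 9 + (-6 - a) = 3 - a)
l(t) = 2*t/3 (l(t) = (t + t)/(t + (3 - t)) = (2*t)/3 = (2*t)*(⅓) = 2*t/3)
27262/n + l(-54)/16001 = 27262/(-6105) + ((⅔)*(-54))/16001 = 27262*(-1/6105) - 36*1/16001 = -27262/6105 - 36/16001 = -436439042/97686105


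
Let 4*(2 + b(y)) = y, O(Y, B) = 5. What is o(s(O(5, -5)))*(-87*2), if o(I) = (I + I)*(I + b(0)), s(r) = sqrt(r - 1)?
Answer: 0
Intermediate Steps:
b(y) = -2 + y/4
s(r) = sqrt(-1 + r)
o(I) = 2*I*(-2 + I) (o(I) = (I + I)*(I + (-2 + (1/4)*0)) = (2*I)*(I + (-2 + 0)) = (2*I)*(I - 2) = (2*I)*(-2 + I) = 2*I*(-2 + I))
o(s(O(5, -5)))*(-87*2) = (2*sqrt(-1 + 5)*(-2 + sqrt(-1 + 5)))*(-87*2) = (2*sqrt(4)*(-2 + sqrt(4)))*(-174) = (2*2*(-2 + 2))*(-174) = (2*2*0)*(-174) = 0*(-174) = 0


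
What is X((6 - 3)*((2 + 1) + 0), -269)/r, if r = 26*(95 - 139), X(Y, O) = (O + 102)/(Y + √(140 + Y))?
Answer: -1503/77792 + 167*√149/77792 ≈ 0.0068837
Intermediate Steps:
X(Y, O) = (102 + O)/(Y + √(140 + Y))
r = -1144 (r = 26*(-44) = -1144)
X((6 - 3)*((2 + 1) + 0), -269)/r = ((102 - 269)/((6 - 3)*((2 + 1) + 0) + √(140 + (6 - 3)*((2 + 1) + 0))))/(-1144) = (-167/(3*(3 + 0) + √(140 + 3*(3 + 0))))*(-1/1144) = (-167/(3*3 + √(140 + 3*3)))*(-1/1144) = (-167/(9 + √(140 + 9)))*(-1/1144) = (-167/(9 + √149))*(-1/1144) = -167/(9 + √149)*(-1/1144) = 167/(1144*(9 + √149))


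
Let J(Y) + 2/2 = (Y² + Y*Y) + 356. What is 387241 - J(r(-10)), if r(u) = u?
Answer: 386686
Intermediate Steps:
J(Y) = 355 + 2*Y² (J(Y) = -1 + ((Y² + Y*Y) + 356) = -1 + ((Y² + Y²) + 356) = -1 + (2*Y² + 356) = -1 + (356 + 2*Y²) = 355 + 2*Y²)
387241 - J(r(-10)) = 387241 - (355 + 2*(-10)²) = 387241 - (355 + 2*100) = 387241 - (355 + 200) = 387241 - 1*555 = 387241 - 555 = 386686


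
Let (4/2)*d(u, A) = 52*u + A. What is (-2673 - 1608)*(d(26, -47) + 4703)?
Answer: -45853791/2 ≈ -2.2927e+7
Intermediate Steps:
d(u, A) = A/2 + 26*u (d(u, A) = (52*u + A)/2 = (A + 52*u)/2 = A/2 + 26*u)
(-2673 - 1608)*(d(26, -47) + 4703) = (-2673 - 1608)*(((½)*(-47) + 26*26) + 4703) = -4281*((-47/2 + 676) + 4703) = -4281*(1305/2 + 4703) = -4281*10711/2 = -45853791/2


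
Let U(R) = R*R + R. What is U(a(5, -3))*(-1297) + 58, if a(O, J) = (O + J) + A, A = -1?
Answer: -2536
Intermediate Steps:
a(O, J) = -1 + J + O (a(O, J) = (O + J) - 1 = (J + O) - 1 = -1 + J + O)
U(R) = R + R**2 (U(R) = R**2 + R = R + R**2)
U(a(5, -3))*(-1297) + 58 = ((-1 - 3 + 5)*(1 + (-1 - 3 + 5)))*(-1297) + 58 = (1*(1 + 1))*(-1297) + 58 = (1*2)*(-1297) + 58 = 2*(-1297) + 58 = -2594 + 58 = -2536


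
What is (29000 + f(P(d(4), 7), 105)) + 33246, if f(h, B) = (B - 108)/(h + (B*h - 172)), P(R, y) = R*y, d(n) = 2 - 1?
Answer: 11826739/190 ≈ 62246.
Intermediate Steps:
d(n) = 1
f(h, B) = (-108 + B)/(-172 + h + B*h) (f(h, B) = (-108 + B)/(h + (-172 + B*h)) = (-108 + B)/(-172 + h + B*h))
(29000 + f(P(d(4), 7), 105)) + 33246 = (29000 + (-108 + 105)/(-172 + 1*7 + 105*(1*7))) + 33246 = (29000 - 3/(-172 + 7 + 105*7)) + 33246 = (29000 - 3/(-172 + 7 + 735)) + 33246 = (29000 - 3/570) + 33246 = (29000 + (1/570)*(-3)) + 33246 = (29000 - 1/190) + 33246 = 5509999/190 + 33246 = 11826739/190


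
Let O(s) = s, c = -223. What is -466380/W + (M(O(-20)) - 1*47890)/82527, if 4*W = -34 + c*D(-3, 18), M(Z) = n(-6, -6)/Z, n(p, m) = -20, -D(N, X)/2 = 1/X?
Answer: 461865982191/2283247 ≈ 2.0228e+5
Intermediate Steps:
D(N, X) = -2/X
M(Z) = -20/Z
W = -83/36 (W = (-34 - (-446)/18)/4 = (-34 - 223*(-⅑))/4 = (-34 + 223/9)/4 = (¼)*(-83/9) = -83/36 ≈ -2.3056)
-466380/W + (M(O(-20)) - 1*47890)/82527 = -466380/(-83/36) + (-20/(-20) - 1*47890)/82527 = -466380*(-36/83) + (-20*(-1/20) - 47890)*(1/82527) = 16789680/83 + (1 - 47890)*(1/82527) = 16789680/83 - 47889*1/82527 = 16789680/83 - 15963/27509 = 461865982191/2283247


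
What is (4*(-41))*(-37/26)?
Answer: 3034/13 ≈ 233.38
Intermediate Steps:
(4*(-41))*(-37/26) = -(-6068)/26 = -164*(-37/26) = 3034/13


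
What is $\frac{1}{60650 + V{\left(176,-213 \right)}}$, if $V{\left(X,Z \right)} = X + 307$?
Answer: $\frac{1}{61133} \approx 1.6358 \cdot 10^{-5}$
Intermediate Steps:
$V{\left(X,Z \right)} = 307 + X$
$\frac{1}{60650 + V{\left(176,-213 \right)}} = \frac{1}{60650 + \left(307 + 176\right)} = \frac{1}{60650 + 483} = \frac{1}{61133}$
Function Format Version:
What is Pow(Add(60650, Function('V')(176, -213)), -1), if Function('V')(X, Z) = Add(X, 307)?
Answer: Rational(1, 61133) ≈ 1.6358e-5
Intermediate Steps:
Function('V')(X, Z) = Add(307, X)
Pow(Add(60650, Function('V')(176, -213)), -1) = Pow(Add(60650, Add(307, 176)), -1) = Pow(Add(60650, 483), -1) = Pow(61133, -1) = Rational(1, 61133)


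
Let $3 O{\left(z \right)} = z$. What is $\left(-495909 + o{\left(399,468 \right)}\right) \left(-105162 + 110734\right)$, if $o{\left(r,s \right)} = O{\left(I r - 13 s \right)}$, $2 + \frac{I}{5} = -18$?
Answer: $-2848612564$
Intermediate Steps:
$I = -100$ ($I = -10 + 5 \left(-18\right) = -10 - 90 = -100$)
$O{\left(z \right)} = \frac{z}{3}$
$o{\left(r,s \right)} = - \frac{100 r}{3} - \frac{13 s}{3}$ ($o{\left(r,s \right)} = \frac{- 100 r - 13 s}{3} = - \frac{100 r}{3} - \frac{13 s}{3}$)
$\left(-495909 + o{\left(399,468 \right)}\right) \left(-105162 + 110734\right) = \left(-495909 - 15328\right) \left(-105162 + 110734\right) = \left(-495909 - 15328\right) 5572 = \left(-511237\right) 5572 = -2848612564$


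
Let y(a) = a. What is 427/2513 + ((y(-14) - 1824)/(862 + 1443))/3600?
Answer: 252759079/1489491000 ≈ 0.16969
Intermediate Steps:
427/2513 + ((y(-14) - 1824)/(862 + 1443))/3600 = 427/2513 + ((-14 - 1824)/(862 + 1443))/3600 = 427*(1/2513) - 1838/2305*(1/3600) = 61/359 - 1838*1/2305*(1/3600) = 61/359 - 1838/2305*1/3600 = 61/359 - 919/4149000 = 252759079/1489491000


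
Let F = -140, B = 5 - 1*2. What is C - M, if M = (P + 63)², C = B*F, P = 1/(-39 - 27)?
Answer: -19110169/4356 ≈ -4387.1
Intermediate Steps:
B = 3 (B = 5 - 2 = 3)
P = -1/66 (P = 1/(-66) = -1/66 ≈ -0.015152)
C = -420 (C = 3*(-140) = -420)
M = 17280649/4356 (M = (-1/66 + 63)² = (4157/66)² = 17280649/4356 ≈ 3967.1)
C - M = -420 - 1*17280649/4356 = -420 - 17280649/4356 = -19110169/4356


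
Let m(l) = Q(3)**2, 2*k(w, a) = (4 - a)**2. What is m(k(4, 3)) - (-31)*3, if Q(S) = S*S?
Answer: 174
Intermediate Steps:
k(w, a) = (4 - a)**2/2
Q(S) = S**2
m(l) = 81 (m(l) = (3**2)**2 = 9**2 = 81)
m(k(4, 3)) - (-31)*3 = 81 - (-31)*3 = 81 - 1*(-93) = 81 + 93 = 174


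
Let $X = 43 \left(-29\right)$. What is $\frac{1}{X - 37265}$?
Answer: $- \frac{1}{38512} \approx -2.5966 \cdot 10^{-5}$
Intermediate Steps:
$X = -1247$
$\frac{1}{X - 37265} = \frac{1}{-1247 - 37265} = \frac{1}{-38512} = - \frac{1}{38512}$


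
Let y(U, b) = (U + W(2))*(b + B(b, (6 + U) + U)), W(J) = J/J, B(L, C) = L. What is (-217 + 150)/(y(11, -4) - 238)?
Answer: 67/334 ≈ 0.20060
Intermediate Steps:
W(J) = 1
y(U, b) = 2*b*(1 + U) (y(U, b) = (U + 1)*(b + b) = (1 + U)*(2*b) = 2*b*(1 + U))
(-217 + 150)/(y(11, -4) - 238) = (-217 + 150)/(2*(-4)*(1 + 11) - 238) = -67/(2*(-4)*12 - 238) = -67/(-96 - 238) = -67/(-334) = -67*(-1/334) = 67/334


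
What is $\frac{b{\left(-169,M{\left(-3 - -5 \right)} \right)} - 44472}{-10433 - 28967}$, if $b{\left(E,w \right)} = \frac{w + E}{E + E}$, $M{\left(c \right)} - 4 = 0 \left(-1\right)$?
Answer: $\frac{15031371}{13317200} \approx 1.1287$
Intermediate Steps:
$M{\left(c \right)} = 4$ ($M{\left(c \right)} = 4 + 0 \left(-1\right) = 4 + 0 = 4$)
$b{\left(E,w \right)} = \frac{E + w}{2 E}$
$\frac{b{\left(-169,M{\left(-3 - -5 \right)} \right)} - 44472}{-10433 - 28967} = \frac{\frac{-169 + 4}{2 \left(-169\right)} - 44472}{-10433 - 28967} = \frac{\frac{1}{2} \left(- \frac{1}{169}\right) \left(-165\right) - 44472}{-39400} = \left(\frac{165}{338} - 44472\right) \left(- \frac{1}{39400}\right) = \left(- \frac{15031371}{338}\right) \left(- \frac{1}{39400}\right) = \frac{15031371}{13317200}$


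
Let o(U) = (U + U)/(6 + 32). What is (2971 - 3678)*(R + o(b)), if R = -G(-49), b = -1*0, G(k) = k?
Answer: -34643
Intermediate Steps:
b = 0
o(U) = U/19 (o(U) = (2*U)/38 = (2*U)*(1/38) = U/19)
R = 49 (R = -1*(-49) = 49)
(2971 - 3678)*(R + o(b)) = (2971 - 3678)*(49 + (1/19)*0) = -707*(49 + 0) = -707*49 = -34643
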